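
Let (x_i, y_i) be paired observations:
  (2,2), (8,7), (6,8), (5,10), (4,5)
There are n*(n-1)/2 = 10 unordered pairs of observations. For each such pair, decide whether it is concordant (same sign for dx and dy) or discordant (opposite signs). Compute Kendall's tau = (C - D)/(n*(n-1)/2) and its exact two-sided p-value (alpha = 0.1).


Step 1: Enumerate the 10 unordered pairs (i,j) with i<j and classify each by sign(x_j-x_i) * sign(y_j-y_i).
  (1,2):dx=+6,dy=+5->C; (1,3):dx=+4,dy=+6->C; (1,4):dx=+3,dy=+8->C; (1,5):dx=+2,dy=+3->C
  (2,3):dx=-2,dy=+1->D; (2,4):dx=-3,dy=+3->D; (2,5):dx=-4,dy=-2->C; (3,4):dx=-1,dy=+2->D
  (3,5):dx=-2,dy=-3->C; (4,5):dx=-1,dy=-5->C
Step 2: C = 7, D = 3, total pairs = 10.
Step 3: tau = (C - D)/(n(n-1)/2) = (7 - 3)/10 = 0.400000.
Step 4: Exact two-sided p-value (enumerate n! = 120 permutations of y under H0): p = 0.483333.
Step 5: alpha = 0.1. fail to reject H0.

tau_b = 0.4000 (C=7, D=3), p = 0.483333, fail to reject H0.


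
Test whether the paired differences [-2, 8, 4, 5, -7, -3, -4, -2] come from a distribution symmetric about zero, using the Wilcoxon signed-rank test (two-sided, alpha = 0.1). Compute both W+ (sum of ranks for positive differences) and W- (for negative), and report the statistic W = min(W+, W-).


Step 1: Drop any zero differences (none here) and take |d_i|.
|d| = [2, 8, 4, 5, 7, 3, 4, 2]
Step 2: Midrank |d_i| (ties get averaged ranks).
ranks: |2|->1.5, |8|->8, |4|->4.5, |5|->6, |7|->7, |3|->3, |4|->4.5, |2|->1.5
Step 3: Attach original signs; sum ranks with positive sign and with negative sign.
W+ = 8 + 4.5 + 6 = 18.5
W- = 1.5 + 7 + 3 + 4.5 + 1.5 = 17.5
(Check: W+ + W- = 36 should equal n(n+1)/2 = 36.)
Step 4: Test statistic W = min(W+, W-) = 17.5.
Step 5: Ties in |d|, so use the tie-corrected normal approximation.
        E[W] = n(n+1)/4 = 8*9/4 = 18.
        Tie groups: |d|=2 (t=2), |d|=4 (t=2); sum(t^3 - t) = 12.
        Var[W] = n(n+1)(2n+1)/24 - sum(t^3-t)/48 = 1224/24 - 12/48 = 50.75.
        z = (W - E[W]) / sqrt(Var[W]) = (17.5 - 18) / 7.1239 = -0.0702.
        Two-sided p = 2*Phi(z) = 0.944045.
Step 6: alpha = 0.1. fail to reject H0.

W+ = 18.5, W- = 17.5, W = min = 17.5, p = 0.944045, fail to reject H0.


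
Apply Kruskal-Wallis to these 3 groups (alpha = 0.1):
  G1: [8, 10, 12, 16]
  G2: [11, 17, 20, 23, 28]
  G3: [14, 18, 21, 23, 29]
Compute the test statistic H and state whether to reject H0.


Step 1: Combine all N = 14 observations and assign midranks.
sorted (value, group, rank): (8,G1,1), (10,G1,2), (11,G2,3), (12,G1,4), (14,G3,5), (16,G1,6), (17,G2,7), (18,G3,8), (20,G2,9), (21,G3,10), (23,G2,11.5), (23,G3,11.5), (28,G2,13), (29,G3,14)
Step 2: Sum ranks within each group.
R_1 = 13 (n_1 = 4)
R_2 = 43.5 (n_2 = 5)
R_3 = 48.5 (n_3 = 5)
Step 3: H = 12/(N(N+1)) * sum(R_i^2/n_i) - 3(N+1)
     = 12/(14*15) * (13^2/4 + 43.5^2/5 + 48.5^2/5) - 3*15
     = 0.057143 * 891.15 - 45
     = 5.922857.
Step 4: Ties present; correction factor C = 1 - 6/(14^3 - 14) = 0.997802. Corrected H = 5.922857 / 0.997802 = 5.935903.
Step 5: Under H0, H ~ chi^2(2); p-value = 0.051409.
Step 6: alpha = 0.1. reject H0.

H = 5.9359, df = 2, p = 0.051409, reject H0.


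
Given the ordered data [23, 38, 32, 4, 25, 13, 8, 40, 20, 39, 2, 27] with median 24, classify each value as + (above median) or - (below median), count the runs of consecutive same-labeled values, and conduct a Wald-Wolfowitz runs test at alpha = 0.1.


Step 1: Compute median = 24; label A = above, B = below.
Labels in order: BAABABBABABA  (n_A = 6, n_B = 6)
Step 2: Count runs R = 10.
Step 3: Under H0 (random ordering), E[R] = 2*n_A*n_B/(n_A+n_B) + 1 = 2*6*6/12 + 1 = 7.0000.
        Var[R] = 2*n_A*n_B*(2*n_A*n_B - n_A - n_B) / ((n_A+n_B)^2 * (n_A+n_B-1)) = 4320/1584 = 2.7273.
        SD[R] = 1.6514.
Step 4: Continuity-corrected z = (R - 0.5 - E[R]) / SD[R] = (10 - 0.5 - 7.0000) / 1.6514 = 1.5138.
Step 5: Two-sided p-value via normal approximation = 2*(1 - Phi(|z|)) = 0.130070.
Step 6: alpha = 0.1. fail to reject H0.

R = 10, z = 1.5138, p = 0.130070, fail to reject H0.


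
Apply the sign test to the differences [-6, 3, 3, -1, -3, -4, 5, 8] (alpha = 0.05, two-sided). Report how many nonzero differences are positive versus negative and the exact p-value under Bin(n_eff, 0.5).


Step 1: Discard zero differences. Original n = 8; n_eff = number of nonzero differences = 8.
Nonzero differences (with sign): -6, +3, +3, -1, -3, -4, +5, +8
Step 2: Count signs: positive = 4, negative = 4.
Step 3: Under H0: P(positive) = 0.5, so the number of positives S ~ Bin(8, 0.5).
Step 4: Two-sided exact p-value = sum of Bin(8,0.5) probabilities at or below the observed probability = 1.000000.
Step 5: alpha = 0.05. fail to reject H0.

n_eff = 8, pos = 4, neg = 4, p = 1.000000, fail to reject H0.


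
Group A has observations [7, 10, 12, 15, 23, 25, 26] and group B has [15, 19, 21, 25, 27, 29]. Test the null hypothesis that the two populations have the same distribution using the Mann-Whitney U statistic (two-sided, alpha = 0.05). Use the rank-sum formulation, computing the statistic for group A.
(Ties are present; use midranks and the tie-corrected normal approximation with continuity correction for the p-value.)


Step 1: Combine and sort all 13 observations; assign midranks.
sorted (value, group): (7,X), (10,X), (12,X), (15,X), (15,Y), (19,Y), (21,Y), (23,X), (25,X), (25,Y), (26,X), (27,Y), (29,Y)
ranks: 7->1, 10->2, 12->3, 15->4.5, 15->4.5, 19->6, 21->7, 23->8, 25->9.5, 25->9.5, 26->11, 27->12, 29->13
Step 2: Rank sum for X: R1 = 1 + 2 + 3 + 4.5 + 8 + 9.5 + 11 = 39.
Step 3: U_X = R1 - n1(n1+1)/2 = 39 - 7*8/2 = 39 - 28 = 11.
       U_Y = n1*n2 - U_X = 42 - 11 = 31.
Step 4: Ties are present, so use the tie-corrected normal approximation (with continuity correction) for the p-value.
Step 5: p-value = 0.173549; compare to alpha = 0.05. fail to reject H0.

U_X = 11, p = 0.173549, fail to reject H0 at alpha = 0.05.


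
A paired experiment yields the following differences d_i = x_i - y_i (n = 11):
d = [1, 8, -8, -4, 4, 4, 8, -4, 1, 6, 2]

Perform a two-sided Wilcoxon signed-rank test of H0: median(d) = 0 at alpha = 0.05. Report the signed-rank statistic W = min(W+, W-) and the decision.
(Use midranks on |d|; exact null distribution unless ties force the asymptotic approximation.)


Step 1: Drop any zero differences (none here) and take |d_i|.
|d| = [1, 8, 8, 4, 4, 4, 8, 4, 1, 6, 2]
Step 2: Midrank |d_i| (ties get averaged ranks).
ranks: |1|->1.5, |8|->10, |8|->10, |4|->5.5, |4|->5.5, |4|->5.5, |8|->10, |4|->5.5, |1|->1.5, |6|->8, |2|->3
Step 3: Attach original signs; sum ranks with positive sign and with negative sign.
W+ = 1.5 + 10 + 5.5 + 5.5 + 10 + 1.5 + 8 + 3 = 45
W- = 10 + 5.5 + 5.5 = 21
(Check: W+ + W- = 66 should equal n(n+1)/2 = 66.)
Step 4: Test statistic W = min(W+, W-) = 21.
Step 5: Ties in |d|, so use the tie-corrected normal approximation.
        E[W] = n(n+1)/4 = 11*12/4 = 33.
        Tie groups: |d|=1 (t=2), |d|=4 (t=4), |d|=8 (t=3); sum(t^3 - t) = 90.
        Var[W] = n(n+1)(2n+1)/24 - sum(t^3-t)/48 = 3036/24 - 90/48 = 124.625.
        z = (W - E[W]) / sqrt(Var[W]) = (21 - 33) / 11.1636 = -1.0749.
        Two-sided p = 2*Phi(z) = 0.282408.
Step 6: alpha = 0.05. fail to reject H0.

W+ = 45, W- = 21, W = min = 21, p = 0.282408, fail to reject H0.


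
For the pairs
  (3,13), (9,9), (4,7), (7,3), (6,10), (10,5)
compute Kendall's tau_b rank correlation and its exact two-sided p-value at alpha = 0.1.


Step 1: Enumerate the 15 unordered pairs (i,j) with i<j and classify each by sign(x_j-x_i) * sign(y_j-y_i).
  (1,2):dx=+6,dy=-4->D; (1,3):dx=+1,dy=-6->D; (1,4):dx=+4,dy=-10->D; (1,5):dx=+3,dy=-3->D
  (1,6):dx=+7,dy=-8->D; (2,3):dx=-5,dy=-2->C; (2,4):dx=-2,dy=-6->C; (2,5):dx=-3,dy=+1->D
  (2,6):dx=+1,dy=-4->D; (3,4):dx=+3,dy=-4->D; (3,5):dx=+2,dy=+3->C; (3,6):dx=+6,dy=-2->D
  (4,5):dx=-1,dy=+7->D; (4,6):dx=+3,dy=+2->C; (5,6):dx=+4,dy=-5->D
Step 2: C = 4, D = 11, total pairs = 15.
Step 3: tau = (C - D)/(n(n-1)/2) = (4 - 11)/15 = -0.466667.
Step 4: Exact two-sided p-value (enumerate n! = 720 permutations of y under H0): p = 0.272222.
Step 5: alpha = 0.1. fail to reject H0.

tau_b = -0.4667 (C=4, D=11), p = 0.272222, fail to reject H0.


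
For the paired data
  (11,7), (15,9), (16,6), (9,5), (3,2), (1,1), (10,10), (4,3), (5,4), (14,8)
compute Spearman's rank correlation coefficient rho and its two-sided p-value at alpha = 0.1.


Step 1: Rank x and y separately (midranks; no ties here).
rank(x): 11->7, 15->9, 16->10, 9->5, 3->2, 1->1, 10->6, 4->3, 5->4, 14->8
rank(y): 7->7, 9->9, 6->6, 5->5, 2->2, 1->1, 10->10, 3->3, 4->4, 8->8
Step 2: d_i = R_x(i) - R_y(i); compute d_i^2.
  (7-7)^2=0, (9-9)^2=0, (10-6)^2=16, (5-5)^2=0, (2-2)^2=0, (1-1)^2=0, (6-10)^2=16, (3-3)^2=0, (4-4)^2=0, (8-8)^2=0
sum(d^2) = 32.
Step 3: rho = 1 - 6*32 / (10*(10^2 - 1)) = 1 - 192/990 = 0.806061.
Step 4: Under H0, t = rho * sqrt((n-2)/(1-rho^2)) = 3.8522 ~ t(8).
Step 5: Two-sided p-value from the t-distribution with 8 df = 0.004862.
Step 6: alpha = 0.1. reject H0.

rho = 0.8061, p = 0.004862, reject H0 at alpha = 0.1.


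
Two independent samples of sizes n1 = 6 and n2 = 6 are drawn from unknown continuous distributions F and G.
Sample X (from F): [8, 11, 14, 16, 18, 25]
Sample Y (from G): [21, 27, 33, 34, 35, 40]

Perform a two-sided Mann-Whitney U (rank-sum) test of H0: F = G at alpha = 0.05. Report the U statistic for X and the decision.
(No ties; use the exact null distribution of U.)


Step 1: Combine and sort all 12 observations; assign midranks.
sorted (value, group): (8,X), (11,X), (14,X), (16,X), (18,X), (21,Y), (25,X), (27,Y), (33,Y), (34,Y), (35,Y), (40,Y)
ranks: 8->1, 11->2, 14->3, 16->4, 18->5, 21->6, 25->7, 27->8, 33->9, 34->10, 35->11, 40->12
Step 2: Rank sum for X: R1 = 1 + 2 + 3 + 4 + 5 + 7 = 22.
Step 3: U_X = R1 - n1(n1+1)/2 = 22 - 6*7/2 = 22 - 21 = 1.
       U_Y = n1*n2 - U_X = 36 - 1 = 35.
Step 4: No ties, so the exact null distribution of U (based on enumerating the C(12,6) = 924 equally likely rank assignments) gives the two-sided p-value.
Step 5: p-value = 0.004329; compare to alpha = 0.05. reject H0.

U_X = 1, p = 0.004329, reject H0 at alpha = 0.05.


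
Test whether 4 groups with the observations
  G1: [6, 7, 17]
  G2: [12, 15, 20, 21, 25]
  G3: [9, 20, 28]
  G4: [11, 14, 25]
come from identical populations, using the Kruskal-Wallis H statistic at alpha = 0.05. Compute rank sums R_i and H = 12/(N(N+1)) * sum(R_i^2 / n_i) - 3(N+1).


Step 1: Combine all N = 14 observations and assign midranks.
sorted (value, group, rank): (6,G1,1), (7,G1,2), (9,G3,3), (11,G4,4), (12,G2,5), (14,G4,6), (15,G2,7), (17,G1,8), (20,G2,9.5), (20,G3,9.5), (21,G2,11), (25,G2,12.5), (25,G4,12.5), (28,G3,14)
Step 2: Sum ranks within each group.
R_1 = 11 (n_1 = 3)
R_2 = 45 (n_2 = 5)
R_3 = 26.5 (n_3 = 3)
R_4 = 22.5 (n_4 = 3)
Step 3: H = 12/(N(N+1)) * sum(R_i^2/n_i) - 3(N+1)
     = 12/(14*15) * (11^2/3 + 45^2/5 + 26.5^2/3 + 22.5^2/3) - 3*15
     = 0.057143 * 848.167 - 45
     = 3.466667.
Step 4: Ties present; correction factor C = 1 - 12/(14^3 - 14) = 0.995604. Corrected H = 3.466667 / 0.995604 = 3.481972.
Step 5: Under H0, H ~ chi^2(3); p-value = 0.323108.
Step 6: alpha = 0.05. fail to reject H0.

H = 3.4820, df = 3, p = 0.323108, fail to reject H0.


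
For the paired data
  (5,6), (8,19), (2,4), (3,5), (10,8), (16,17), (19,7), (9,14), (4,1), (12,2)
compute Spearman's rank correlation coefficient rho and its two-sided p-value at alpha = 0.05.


Step 1: Rank x and y separately (midranks; no ties here).
rank(x): 5->4, 8->5, 2->1, 3->2, 10->7, 16->9, 19->10, 9->6, 4->3, 12->8
rank(y): 6->5, 19->10, 4->3, 5->4, 8->7, 17->9, 7->6, 14->8, 1->1, 2->2
Step 2: d_i = R_x(i) - R_y(i); compute d_i^2.
  (4-5)^2=1, (5-10)^2=25, (1-3)^2=4, (2-4)^2=4, (7-7)^2=0, (9-9)^2=0, (10-6)^2=16, (6-8)^2=4, (3-1)^2=4, (8-2)^2=36
sum(d^2) = 94.
Step 3: rho = 1 - 6*94 / (10*(10^2 - 1)) = 1 - 564/990 = 0.430303.
Step 4: Under H0, t = rho * sqrt((n-2)/(1-rho^2)) = 1.3483 ~ t(8).
Step 5: Two-sided p-value from the t-distribution with 8 df = 0.214492.
Step 6: alpha = 0.05. fail to reject H0.

rho = 0.4303, p = 0.214492, fail to reject H0 at alpha = 0.05.


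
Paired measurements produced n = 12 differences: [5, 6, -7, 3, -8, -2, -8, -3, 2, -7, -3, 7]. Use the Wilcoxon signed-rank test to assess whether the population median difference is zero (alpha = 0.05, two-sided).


Step 1: Drop any zero differences (none here) and take |d_i|.
|d| = [5, 6, 7, 3, 8, 2, 8, 3, 2, 7, 3, 7]
Step 2: Midrank |d_i| (ties get averaged ranks).
ranks: |5|->6, |6|->7, |7|->9, |3|->4, |8|->11.5, |2|->1.5, |8|->11.5, |3|->4, |2|->1.5, |7|->9, |3|->4, |7|->9
Step 3: Attach original signs; sum ranks with positive sign and with negative sign.
W+ = 6 + 7 + 4 + 1.5 + 9 = 27.5
W- = 9 + 11.5 + 1.5 + 11.5 + 4 + 9 + 4 = 50.5
(Check: W+ + W- = 78 should equal n(n+1)/2 = 78.)
Step 4: Test statistic W = min(W+, W-) = 27.5.
Step 5: Ties in |d|, so use the tie-corrected normal approximation.
        E[W] = n(n+1)/4 = 12*13/4 = 39.
        Tie groups: |d|=2 (t=2), |d|=3 (t=3), |d|=7 (t=3), |d|=8 (t=2); sum(t^3 - t) = 60.
        Var[W] = n(n+1)(2n+1)/24 - sum(t^3-t)/48 = 3900/24 - 60/48 = 161.25.
        z = (W - E[W]) / sqrt(Var[W]) = (27.5 - 39) / 12.6984 = -0.9056.
        Two-sided p = 2*Phi(z) = 0.365135.
Step 6: alpha = 0.05. fail to reject H0.

W+ = 27.5, W- = 50.5, W = min = 27.5, p = 0.365135, fail to reject H0.


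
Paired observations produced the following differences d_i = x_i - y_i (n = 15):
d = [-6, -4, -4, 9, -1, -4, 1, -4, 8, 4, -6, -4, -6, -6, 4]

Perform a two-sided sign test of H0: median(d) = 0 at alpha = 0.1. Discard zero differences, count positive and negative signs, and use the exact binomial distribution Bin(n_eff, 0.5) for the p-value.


Step 1: Discard zero differences. Original n = 15; n_eff = number of nonzero differences = 15.
Nonzero differences (with sign): -6, -4, -4, +9, -1, -4, +1, -4, +8, +4, -6, -4, -6, -6, +4
Step 2: Count signs: positive = 5, negative = 10.
Step 3: Under H0: P(positive) = 0.5, so the number of positives S ~ Bin(15, 0.5).
Step 4: Two-sided exact p-value = sum of Bin(15,0.5) probabilities at or below the observed probability = 0.301758.
Step 5: alpha = 0.1. fail to reject H0.

n_eff = 15, pos = 5, neg = 10, p = 0.301758, fail to reject H0.


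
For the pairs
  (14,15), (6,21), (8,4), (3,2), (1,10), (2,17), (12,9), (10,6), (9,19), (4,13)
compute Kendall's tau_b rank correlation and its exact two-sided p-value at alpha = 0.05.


Step 1: Enumerate the 45 unordered pairs (i,j) with i<j and classify each by sign(x_j-x_i) * sign(y_j-y_i).
  (1,2):dx=-8,dy=+6->D; (1,3):dx=-6,dy=-11->C; (1,4):dx=-11,dy=-13->C; (1,5):dx=-13,dy=-5->C
  (1,6):dx=-12,dy=+2->D; (1,7):dx=-2,dy=-6->C; (1,8):dx=-4,dy=-9->C; (1,9):dx=-5,dy=+4->D
  (1,10):dx=-10,dy=-2->C; (2,3):dx=+2,dy=-17->D; (2,4):dx=-3,dy=-19->C; (2,5):dx=-5,dy=-11->C
  (2,6):dx=-4,dy=-4->C; (2,7):dx=+6,dy=-12->D; (2,8):dx=+4,dy=-15->D; (2,9):dx=+3,dy=-2->D
  (2,10):dx=-2,dy=-8->C; (3,4):dx=-5,dy=-2->C; (3,5):dx=-7,dy=+6->D; (3,6):dx=-6,dy=+13->D
  (3,7):dx=+4,dy=+5->C; (3,8):dx=+2,dy=+2->C; (3,9):dx=+1,dy=+15->C; (3,10):dx=-4,dy=+9->D
  (4,5):dx=-2,dy=+8->D; (4,6):dx=-1,dy=+15->D; (4,7):dx=+9,dy=+7->C; (4,8):dx=+7,dy=+4->C
  (4,9):dx=+6,dy=+17->C; (4,10):dx=+1,dy=+11->C; (5,6):dx=+1,dy=+7->C; (5,7):dx=+11,dy=-1->D
  (5,8):dx=+9,dy=-4->D; (5,9):dx=+8,dy=+9->C; (5,10):dx=+3,dy=+3->C; (6,7):dx=+10,dy=-8->D
  (6,8):dx=+8,dy=-11->D; (6,9):dx=+7,dy=+2->C; (6,10):dx=+2,dy=-4->D; (7,8):dx=-2,dy=-3->C
  (7,9):dx=-3,dy=+10->D; (7,10):dx=-8,dy=+4->D; (8,9):dx=-1,dy=+13->D; (8,10):dx=-6,dy=+7->D
  (9,10):dx=-5,dy=-6->C
Step 2: C = 24, D = 21, total pairs = 45.
Step 3: tau = (C - D)/(n(n-1)/2) = (24 - 21)/45 = 0.066667.
Step 4: Exact two-sided p-value (enumerate n! = 3628800 permutations of y under H0): p = 0.861801.
Step 5: alpha = 0.05. fail to reject H0.

tau_b = 0.0667 (C=24, D=21), p = 0.861801, fail to reject H0.


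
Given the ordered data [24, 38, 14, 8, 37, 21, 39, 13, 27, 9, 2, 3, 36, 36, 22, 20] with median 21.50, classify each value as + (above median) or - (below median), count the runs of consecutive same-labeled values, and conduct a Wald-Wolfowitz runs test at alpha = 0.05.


Step 1: Compute median = 21.50; label A = above, B = below.
Labels in order: AABBABABABBBAAAB  (n_A = 8, n_B = 8)
Step 2: Count runs R = 10.
Step 3: Under H0 (random ordering), E[R] = 2*n_A*n_B/(n_A+n_B) + 1 = 2*8*8/16 + 1 = 9.0000.
        Var[R] = 2*n_A*n_B*(2*n_A*n_B - n_A - n_B) / ((n_A+n_B)^2 * (n_A+n_B-1)) = 14336/3840 = 3.7333.
        SD[R] = 1.9322.
Step 4: Continuity-corrected z = (R - 0.5 - E[R]) / SD[R] = (10 - 0.5 - 9.0000) / 1.9322 = 0.2588.
Step 5: Two-sided p-value via normal approximation = 2*(1 - Phi(|z|)) = 0.795809.
Step 6: alpha = 0.05. fail to reject H0.

R = 10, z = 0.2588, p = 0.795809, fail to reject H0.


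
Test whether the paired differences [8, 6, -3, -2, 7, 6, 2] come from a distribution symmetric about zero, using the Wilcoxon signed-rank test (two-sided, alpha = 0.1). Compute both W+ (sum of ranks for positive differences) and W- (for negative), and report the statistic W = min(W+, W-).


Step 1: Drop any zero differences (none here) and take |d_i|.
|d| = [8, 6, 3, 2, 7, 6, 2]
Step 2: Midrank |d_i| (ties get averaged ranks).
ranks: |8|->7, |6|->4.5, |3|->3, |2|->1.5, |7|->6, |6|->4.5, |2|->1.5
Step 3: Attach original signs; sum ranks with positive sign and with negative sign.
W+ = 7 + 4.5 + 6 + 4.5 + 1.5 = 23.5
W- = 3 + 1.5 = 4.5
(Check: W+ + W- = 28 should equal n(n+1)/2 = 28.)
Step 4: Test statistic W = min(W+, W-) = 4.5.
Step 5: Ties in |d|, so use the tie-corrected normal approximation.
        E[W] = n(n+1)/4 = 7*8/4 = 14.
        Tie groups: |d|=2 (t=2), |d|=6 (t=2); sum(t^3 - t) = 12.
        Var[W] = n(n+1)(2n+1)/24 - sum(t^3-t)/48 = 840/24 - 12/48 = 34.75.
        z = (W - E[W]) / sqrt(Var[W]) = (4.5 - 14) / 5.8949 = -1.6116.
        Two-sided p = 2*Phi(z) = 0.107058.
Step 6: alpha = 0.1. fail to reject H0.

W+ = 23.5, W- = 4.5, W = min = 4.5, p = 0.107058, fail to reject H0.


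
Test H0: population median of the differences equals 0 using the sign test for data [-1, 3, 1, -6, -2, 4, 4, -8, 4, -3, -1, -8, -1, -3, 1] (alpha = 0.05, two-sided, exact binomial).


Step 1: Discard zero differences. Original n = 15; n_eff = number of nonzero differences = 15.
Nonzero differences (with sign): -1, +3, +1, -6, -2, +4, +4, -8, +4, -3, -1, -8, -1, -3, +1
Step 2: Count signs: positive = 6, negative = 9.
Step 3: Under H0: P(positive) = 0.5, so the number of positives S ~ Bin(15, 0.5).
Step 4: Two-sided exact p-value = sum of Bin(15,0.5) probabilities at or below the observed probability = 0.607239.
Step 5: alpha = 0.05. fail to reject H0.

n_eff = 15, pos = 6, neg = 9, p = 0.607239, fail to reject H0.


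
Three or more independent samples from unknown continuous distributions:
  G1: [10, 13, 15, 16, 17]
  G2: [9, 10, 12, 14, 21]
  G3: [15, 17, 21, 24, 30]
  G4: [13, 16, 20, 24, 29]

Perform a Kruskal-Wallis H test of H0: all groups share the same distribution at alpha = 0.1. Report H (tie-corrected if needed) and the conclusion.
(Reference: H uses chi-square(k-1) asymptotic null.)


Step 1: Combine all N = 20 observations and assign midranks.
sorted (value, group, rank): (9,G2,1), (10,G1,2.5), (10,G2,2.5), (12,G2,4), (13,G1,5.5), (13,G4,5.5), (14,G2,7), (15,G1,8.5), (15,G3,8.5), (16,G1,10.5), (16,G4,10.5), (17,G1,12.5), (17,G3,12.5), (20,G4,14), (21,G2,15.5), (21,G3,15.5), (24,G3,17.5), (24,G4,17.5), (29,G4,19), (30,G3,20)
Step 2: Sum ranks within each group.
R_1 = 39.5 (n_1 = 5)
R_2 = 30 (n_2 = 5)
R_3 = 74 (n_3 = 5)
R_4 = 66.5 (n_4 = 5)
Step 3: H = 12/(N(N+1)) * sum(R_i^2/n_i) - 3(N+1)
     = 12/(20*21) * (39.5^2/5 + 30^2/5 + 74^2/5 + 66.5^2/5) - 3*21
     = 0.028571 * 2471.7 - 63
     = 7.620000.
Step 4: Ties present; correction factor C = 1 - 42/(20^3 - 20) = 0.994737. Corrected H = 7.620000 / 0.994737 = 7.660317.
Step 5: Under H0, H ~ chi^2(3); p-value = 0.053579.
Step 6: alpha = 0.1. reject H0.

H = 7.6603, df = 3, p = 0.053579, reject H0.


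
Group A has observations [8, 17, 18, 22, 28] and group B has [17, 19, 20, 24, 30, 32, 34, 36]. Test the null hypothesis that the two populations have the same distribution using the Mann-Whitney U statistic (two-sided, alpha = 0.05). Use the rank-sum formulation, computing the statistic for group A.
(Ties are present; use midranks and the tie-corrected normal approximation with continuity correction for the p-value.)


Step 1: Combine and sort all 13 observations; assign midranks.
sorted (value, group): (8,X), (17,X), (17,Y), (18,X), (19,Y), (20,Y), (22,X), (24,Y), (28,X), (30,Y), (32,Y), (34,Y), (36,Y)
ranks: 8->1, 17->2.5, 17->2.5, 18->4, 19->5, 20->6, 22->7, 24->8, 28->9, 30->10, 32->11, 34->12, 36->13
Step 2: Rank sum for X: R1 = 1 + 2.5 + 4 + 7 + 9 = 23.5.
Step 3: U_X = R1 - n1(n1+1)/2 = 23.5 - 5*6/2 = 23.5 - 15 = 8.5.
       U_Y = n1*n2 - U_X = 40 - 8.5 = 31.5.
Step 4: Ties are present, so use the tie-corrected normal approximation (with continuity correction) for the p-value.
Step 5: p-value = 0.106864; compare to alpha = 0.05. fail to reject H0.

U_X = 8.5, p = 0.106864, fail to reject H0 at alpha = 0.05.


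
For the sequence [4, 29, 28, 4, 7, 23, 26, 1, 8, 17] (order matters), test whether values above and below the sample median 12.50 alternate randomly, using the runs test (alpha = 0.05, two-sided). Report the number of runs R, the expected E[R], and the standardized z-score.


Step 1: Compute median = 12.50; label A = above, B = below.
Labels in order: BAABBAABBA  (n_A = 5, n_B = 5)
Step 2: Count runs R = 6.
Step 3: Under H0 (random ordering), E[R] = 2*n_A*n_B/(n_A+n_B) + 1 = 2*5*5/10 + 1 = 6.0000.
        Var[R] = 2*n_A*n_B*(2*n_A*n_B - n_A - n_B) / ((n_A+n_B)^2 * (n_A+n_B-1)) = 2000/900 = 2.2222.
        SD[R] = 1.4907.
Step 4: R = E[R], so z = 0 with no continuity correction.
Step 5: Two-sided p-value via normal approximation = 2*(1 - Phi(|z|)) = 1.000000.
Step 6: alpha = 0.05. fail to reject H0.

R = 6, z = 0.0000, p = 1.000000, fail to reject H0.


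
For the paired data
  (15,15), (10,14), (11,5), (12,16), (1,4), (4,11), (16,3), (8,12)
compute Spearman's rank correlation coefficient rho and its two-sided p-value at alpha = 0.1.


Step 1: Rank x and y separately (midranks; no ties here).
rank(x): 15->7, 10->4, 11->5, 12->6, 1->1, 4->2, 16->8, 8->3
rank(y): 15->7, 14->6, 5->3, 16->8, 4->2, 11->4, 3->1, 12->5
Step 2: d_i = R_x(i) - R_y(i); compute d_i^2.
  (7-7)^2=0, (4-6)^2=4, (5-3)^2=4, (6-8)^2=4, (1-2)^2=1, (2-4)^2=4, (8-1)^2=49, (3-5)^2=4
sum(d^2) = 70.
Step 3: rho = 1 - 6*70 / (8*(8^2 - 1)) = 1 - 420/504 = 0.166667.
Step 4: Under H0, t = rho * sqrt((n-2)/(1-rho^2)) = 0.4140 ~ t(6).
Step 5: Two-sided p-value from the t-distribution with 6 df = 0.693239.
Step 6: alpha = 0.1. fail to reject H0.

rho = 0.1667, p = 0.693239, fail to reject H0 at alpha = 0.1.


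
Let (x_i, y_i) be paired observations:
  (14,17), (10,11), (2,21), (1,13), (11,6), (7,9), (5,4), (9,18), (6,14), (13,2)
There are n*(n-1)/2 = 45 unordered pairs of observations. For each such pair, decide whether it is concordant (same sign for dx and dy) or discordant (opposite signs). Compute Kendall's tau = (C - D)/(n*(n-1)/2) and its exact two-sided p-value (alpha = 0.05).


Step 1: Enumerate the 45 unordered pairs (i,j) with i<j and classify each by sign(x_j-x_i) * sign(y_j-y_i).
  (1,2):dx=-4,dy=-6->C; (1,3):dx=-12,dy=+4->D; (1,4):dx=-13,dy=-4->C; (1,5):dx=-3,dy=-11->C
  (1,6):dx=-7,dy=-8->C; (1,7):dx=-9,dy=-13->C; (1,8):dx=-5,dy=+1->D; (1,9):dx=-8,dy=-3->C
  (1,10):dx=-1,dy=-15->C; (2,3):dx=-8,dy=+10->D; (2,4):dx=-9,dy=+2->D; (2,5):dx=+1,dy=-5->D
  (2,6):dx=-3,dy=-2->C; (2,7):dx=-5,dy=-7->C; (2,8):dx=-1,dy=+7->D; (2,9):dx=-4,dy=+3->D
  (2,10):dx=+3,dy=-9->D; (3,4):dx=-1,dy=-8->C; (3,5):dx=+9,dy=-15->D; (3,6):dx=+5,dy=-12->D
  (3,7):dx=+3,dy=-17->D; (3,8):dx=+7,dy=-3->D; (3,9):dx=+4,dy=-7->D; (3,10):dx=+11,dy=-19->D
  (4,5):dx=+10,dy=-7->D; (4,6):dx=+6,dy=-4->D; (4,7):dx=+4,dy=-9->D; (4,8):dx=+8,dy=+5->C
  (4,9):dx=+5,dy=+1->C; (4,10):dx=+12,dy=-11->D; (5,6):dx=-4,dy=+3->D; (5,7):dx=-6,dy=-2->C
  (5,8):dx=-2,dy=+12->D; (5,9):dx=-5,dy=+8->D; (5,10):dx=+2,dy=-4->D; (6,7):dx=-2,dy=-5->C
  (6,8):dx=+2,dy=+9->C; (6,9):dx=-1,dy=+5->D; (6,10):dx=+6,dy=-7->D; (7,8):dx=+4,dy=+14->C
  (7,9):dx=+1,dy=+10->C; (7,10):dx=+8,dy=-2->D; (8,9):dx=-3,dy=-4->C; (8,10):dx=+4,dy=-16->D
  (9,10):dx=+7,dy=-12->D
Step 2: C = 18, D = 27, total pairs = 45.
Step 3: tau = (C - D)/(n(n-1)/2) = (18 - 27)/45 = -0.200000.
Step 4: Exact two-sided p-value (enumerate n! = 3628800 permutations of y under H0): p = 0.484313.
Step 5: alpha = 0.05. fail to reject H0.

tau_b = -0.2000 (C=18, D=27), p = 0.484313, fail to reject H0.


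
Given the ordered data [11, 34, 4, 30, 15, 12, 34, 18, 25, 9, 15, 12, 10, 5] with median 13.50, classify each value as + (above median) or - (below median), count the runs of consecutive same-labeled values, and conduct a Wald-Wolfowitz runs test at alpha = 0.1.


Step 1: Compute median = 13.50; label A = above, B = below.
Labels in order: BABAABAAABABBB  (n_A = 7, n_B = 7)
Step 2: Count runs R = 9.
Step 3: Under H0 (random ordering), E[R] = 2*n_A*n_B/(n_A+n_B) + 1 = 2*7*7/14 + 1 = 8.0000.
        Var[R] = 2*n_A*n_B*(2*n_A*n_B - n_A - n_B) / ((n_A+n_B)^2 * (n_A+n_B-1)) = 8232/2548 = 3.2308.
        SD[R] = 1.7974.
Step 4: Continuity-corrected z = (R - 0.5 - E[R]) / SD[R] = (9 - 0.5 - 8.0000) / 1.7974 = 0.2782.
Step 5: Two-sided p-value via normal approximation = 2*(1 - Phi(|z|)) = 0.780879.
Step 6: alpha = 0.1. fail to reject H0.

R = 9, z = 0.2782, p = 0.780879, fail to reject H0.


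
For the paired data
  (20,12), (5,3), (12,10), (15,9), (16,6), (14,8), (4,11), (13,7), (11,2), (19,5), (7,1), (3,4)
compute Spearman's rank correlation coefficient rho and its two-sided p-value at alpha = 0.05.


Step 1: Rank x and y separately (midranks; no ties here).
rank(x): 20->12, 5->3, 12->6, 15->9, 16->10, 14->8, 4->2, 13->7, 11->5, 19->11, 7->4, 3->1
rank(y): 12->12, 3->3, 10->10, 9->9, 6->6, 8->8, 11->11, 7->7, 2->2, 5->5, 1->1, 4->4
Step 2: d_i = R_x(i) - R_y(i); compute d_i^2.
  (12-12)^2=0, (3-3)^2=0, (6-10)^2=16, (9-9)^2=0, (10-6)^2=16, (8-8)^2=0, (2-11)^2=81, (7-7)^2=0, (5-2)^2=9, (11-5)^2=36, (4-1)^2=9, (1-4)^2=9
sum(d^2) = 176.
Step 3: rho = 1 - 6*176 / (12*(12^2 - 1)) = 1 - 1056/1716 = 0.384615.
Step 4: Under H0, t = rho * sqrt((n-2)/(1-rho^2)) = 1.3176 ~ t(10).
Step 5: Two-sided p-value from the t-distribution with 10 df = 0.217020.
Step 6: alpha = 0.05. fail to reject H0.

rho = 0.3846, p = 0.217020, fail to reject H0 at alpha = 0.05.


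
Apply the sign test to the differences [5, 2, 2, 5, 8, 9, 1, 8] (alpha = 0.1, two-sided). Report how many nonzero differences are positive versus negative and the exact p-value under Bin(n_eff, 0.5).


Step 1: Discard zero differences. Original n = 8; n_eff = number of nonzero differences = 8.
Nonzero differences (with sign): +5, +2, +2, +5, +8, +9, +1, +8
Step 2: Count signs: positive = 8, negative = 0.
Step 3: Under H0: P(positive) = 0.5, so the number of positives S ~ Bin(8, 0.5).
Step 4: Two-sided exact p-value = sum of Bin(8,0.5) probabilities at or below the observed probability = 0.007812.
Step 5: alpha = 0.1. reject H0.

n_eff = 8, pos = 8, neg = 0, p = 0.007812, reject H0.


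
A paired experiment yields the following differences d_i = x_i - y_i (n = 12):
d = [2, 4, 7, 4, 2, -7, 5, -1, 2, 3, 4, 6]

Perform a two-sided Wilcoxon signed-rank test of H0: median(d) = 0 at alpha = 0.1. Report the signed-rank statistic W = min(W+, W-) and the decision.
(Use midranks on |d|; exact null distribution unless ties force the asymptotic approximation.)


Step 1: Drop any zero differences (none here) and take |d_i|.
|d| = [2, 4, 7, 4, 2, 7, 5, 1, 2, 3, 4, 6]
Step 2: Midrank |d_i| (ties get averaged ranks).
ranks: |2|->3, |4|->7, |7|->11.5, |4|->7, |2|->3, |7|->11.5, |5|->9, |1|->1, |2|->3, |3|->5, |4|->7, |6|->10
Step 3: Attach original signs; sum ranks with positive sign and with negative sign.
W+ = 3 + 7 + 11.5 + 7 + 3 + 9 + 3 + 5 + 7 + 10 = 65.5
W- = 11.5 + 1 = 12.5
(Check: W+ + W- = 78 should equal n(n+1)/2 = 78.)
Step 4: Test statistic W = min(W+, W-) = 12.5.
Step 5: Ties in |d|, so use the tie-corrected normal approximation.
        E[W] = n(n+1)/4 = 12*13/4 = 39.
        Tie groups: |d|=2 (t=3), |d|=4 (t=3), |d|=7 (t=2); sum(t^3 - t) = 54.
        Var[W] = n(n+1)(2n+1)/24 - sum(t^3-t)/48 = 3900/24 - 54/48 = 161.375.
        z = (W - E[W]) / sqrt(Var[W]) = (12.5 - 39) / 12.7033 = -2.0861.
        Two-sided p = 2*Phi(z) = 0.036973.
Step 6: alpha = 0.1. reject H0.

W+ = 65.5, W- = 12.5, W = min = 12.5, p = 0.036973, reject H0.


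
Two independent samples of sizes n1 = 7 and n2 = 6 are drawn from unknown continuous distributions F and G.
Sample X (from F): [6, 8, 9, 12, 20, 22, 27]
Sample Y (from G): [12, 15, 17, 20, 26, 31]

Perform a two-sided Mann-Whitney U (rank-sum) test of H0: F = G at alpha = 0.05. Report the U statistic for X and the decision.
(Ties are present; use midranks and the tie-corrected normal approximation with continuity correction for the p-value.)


Step 1: Combine and sort all 13 observations; assign midranks.
sorted (value, group): (6,X), (8,X), (9,X), (12,X), (12,Y), (15,Y), (17,Y), (20,X), (20,Y), (22,X), (26,Y), (27,X), (31,Y)
ranks: 6->1, 8->2, 9->3, 12->4.5, 12->4.5, 15->6, 17->7, 20->8.5, 20->8.5, 22->10, 26->11, 27->12, 31->13
Step 2: Rank sum for X: R1 = 1 + 2 + 3 + 4.5 + 8.5 + 10 + 12 = 41.
Step 3: U_X = R1 - n1(n1+1)/2 = 41 - 7*8/2 = 41 - 28 = 13.
       U_Y = n1*n2 - U_X = 42 - 13 = 29.
Step 4: Ties are present, so use the tie-corrected normal approximation (with continuity correction) for the p-value.
Step 5: p-value = 0.282651; compare to alpha = 0.05. fail to reject H0.

U_X = 13, p = 0.282651, fail to reject H0 at alpha = 0.05.


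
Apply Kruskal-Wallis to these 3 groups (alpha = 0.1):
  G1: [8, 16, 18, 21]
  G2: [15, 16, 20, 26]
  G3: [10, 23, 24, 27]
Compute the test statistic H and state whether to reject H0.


Step 1: Combine all N = 12 observations and assign midranks.
sorted (value, group, rank): (8,G1,1), (10,G3,2), (15,G2,3), (16,G1,4.5), (16,G2,4.5), (18,G1,6), (20,G2,7), (21,G1,8), (23,G3,9), (24,G3,10), (26,G2,11), (27,G3,12)
Step 2: Sum ranks within each group.
R_1 = 19.5 (n_1 = 4)
R_2 = 25.5 (n_2 = 4)
R_3 = 33 (n_3 = 4)
Step 3: H = 12/(N(N+1)) * sum(R_i^2/n_i) - 3(N+1)
     = 12/(12*13) * (19.5^2/4 + 25.5^2/4 + 33^2/4) - 3*13
     = 0.076923 * 529.875 - 39
     = 1.759615.
Step 4: Ties present; correction factor C = 1 - 6/(12^3 - 12) = 0.996503. Corrected H = 1.759615 / 0.996503 = 1.765789.
Step 5: Under H0, H ~ chi^2(2); p-value = 0.413584.
Step 6: alpha = 0.1. fail to reject H0.

H = 1.7658, df = 2, p = 0.413584, fail to reject H0.


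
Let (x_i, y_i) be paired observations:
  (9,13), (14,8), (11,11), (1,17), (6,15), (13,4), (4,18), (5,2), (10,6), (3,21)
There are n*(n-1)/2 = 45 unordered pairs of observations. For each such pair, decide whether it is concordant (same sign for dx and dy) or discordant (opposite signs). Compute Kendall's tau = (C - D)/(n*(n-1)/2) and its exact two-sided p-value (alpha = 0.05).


Step 1: Enumerate the 45 unordered pairs (i,j) with i<j and classify each by sign(x_j-x_i) * sign(y_j-y_i).
  (1,2):dx=+5,dy=-5->D; (1,3):dx=+2,dy=-2->D; (1,4):dx=-8,dy=+4->D; (1,5):dx=-3,dy=+2->D
  (1,6):dx=+4,dy=-9->D; (1,7):dx=-5,dy=+5->D; (1,8):dx=-4,dy=-11->C; (1,9):dx=+1,dy=-7->D
  (1,10):dx=-6,dy=+8->D; (2,3):dx=-3,dy=+3->D; (2,4):dx=-13,dy=+9->D; (2,5):dx=-8,dy=+7->D
  (2,6):dx=-1,dy=-4->C; (2,7):dx=-10,dy=+10->D; (2,8):dx=-9,dy=-6->C; (2,9):dx=-4,dy=-2->C
  (2,10):dx=-11,dy=+13->D; (3,4):dx=-10,dy=+6->D; (3,5):dx=-5,dy=+4->D; (3,6):dx=+2,dy=-7->D
  (3,7):dx=-7,dy=+7->D; (3,8):dx=-6,dy=-9->C; (3,9):dx=-1,dy=-5->C; (3,10):dx=-8,dy=+10->D
  (4,5):dx=+5,dy=-2->D; (4,6):dx=+12,dy=-13->D; (4,7):dx=+3,dy=+1->C; (4,8):dx=+4,dy=-15->D
  (4,9):dx=+9,dy=-11->D; (4,10):dx=+2,dy=+4->C; (5,6):dx=+7,dy=-11->D; (5,7):dx=-2,dy=+3->D
  (5,8):dx=-1,dy=-13->C; (5,9):dx=+4,dy=-9->D; (5,10):dx=-3,dy=+6->D; (6,7):dx=-9,dy=+14->D
  (6,8):dx=-8,dy=-2->C; (6,9):dx=-3,dy=+2->D; (6,10):dx=-10,dy=+17->D; (7,8):dx=+1,dy=-16->D
  (7,9):dx=+6,dy=-12->D; (7,10):dx=-1,dy=+3->D; (8,9):dx=+5,dy=+4->C; (8,10):dx=-2,dy=+19->D
  (9,10):dx=-7,dy=+15->D
Step 2: C = 11, D = 34, total pairs = 45.
Step 3: tau = (C - D)/(n(n-1)/2) = (11 - 34)/45 = -0.511111.
Step 4: Exact two-sided p-value (enumerate n! = 3628800 permutations of y under H0): p = 0.046623.
Step 5: alpha = 0.05. reject H0.

tau_b = -0.5111 (C=11, D=34), p = 0.046623, reject H0.


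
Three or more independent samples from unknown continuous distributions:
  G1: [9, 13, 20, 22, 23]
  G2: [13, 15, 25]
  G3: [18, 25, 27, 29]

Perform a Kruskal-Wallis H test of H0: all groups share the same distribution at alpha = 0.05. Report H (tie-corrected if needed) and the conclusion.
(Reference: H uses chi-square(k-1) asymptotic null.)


Step 1: Combine all N = 12 observations and assign midranks.
sorted (value, group, rank): (9,G1,1), (13,G1,2.5), (13,G2,2.5), (15,G2,4), (18,G3,5), (20,G1,6), (22,G1,7), (23,G1,8), (25,G2,9.5), (25,G3,9.5), (27,G3,11), (29,G3,12)
Step 2: Sum ranks within each group.
R_1 = 24.5 (n_1 = 5)
R_2 = 16 (n_2 = 3)
R_3 = 37.5 (n_3 = 4)
Step 3: H = 12/(N(N+1)) * sum(R_i^2/n_i) - 3(N+1)
     = 12/(12*13) * (24.5^2/5 + 16^2/3 + 37.5^2/4) - 3*13
     = 0.076923 * 556.946 - 39
     = 3.841987.
Step 4: Ties present; correction factor C = 1 - 12/(12^3 - 12) = 0.993007. Corrected H = 3.841987 / 0.993007 = 3.869043.
Step 5: Under H0, H ~ chi^2(2); p-value = 0.144493.
Step 6: alpha = 0.05. fail to reject H0.

H = 3.8690, df = 2, p = 0.144493, fail to reject H0.


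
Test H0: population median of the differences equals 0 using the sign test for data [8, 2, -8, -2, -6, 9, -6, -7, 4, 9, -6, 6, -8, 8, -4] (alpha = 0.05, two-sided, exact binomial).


Step 1: Discard zero differences. Original n = 15; n_eff = number of nonzero differences = 15.
Nonzero differences (with sign): +8, +2, -8, -2, -6, +9, -6, -7, +4, +9, -6, +6, -8, +8, -4
Step 2: Count signs: positive = 7, negative = 8.
Step 3: Under H0: P(positive) = 0.5, so the number of positives S ~ Bin(15, 0.5).
Step 4: Two-sided exact p-value = sum of Bin(15,0.5) probabilities at or below the observed probability = 1.000000.
Step 5: alpha = 0.05. fail to reject H0.

n_eff = 15, pos = 7, neg = 8, p = 1.000000, fail to reject H0.


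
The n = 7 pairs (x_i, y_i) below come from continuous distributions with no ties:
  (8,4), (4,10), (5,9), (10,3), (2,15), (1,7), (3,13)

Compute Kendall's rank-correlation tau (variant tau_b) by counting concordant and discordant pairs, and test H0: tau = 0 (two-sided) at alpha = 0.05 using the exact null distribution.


Step 1: Enumerate the 21 unordered pairs (i,j) with i<j and classify each by sign(x_j-x_i) * sign(y_j-y_i).
  (1,2):dx=-4,dy=+6->D; (1,3):dx=-3,dy=+5->D; (1,4):dx=+2,dy=-1->D; (1,5):dx=-6,dy=+11->D
  (1,6):dx=-7,dy=+3->D; (1,7):dx=-5,dy=+9->D; (2,3):dx=+1,dy=-1->D; (2,4):dx=+6,dy=-7->D
  (2,5):dx=-2,dy=+5->D; (2,6):dx=-3,dy=-3->C; (2,7):dx=-1,dy=+3->D; (3,4):dx=+5,dy=-6->D
  (3,5):dx=-3,dy=+6->D; (3,6):dx=-4,dy=-2->C; (3,7):dx=-2,dy=+4->D; (4,5):dx=-8,dy=+12->D
  (4,6):dx=-9,dy=+4->D; (4,7):dx=-7,dy=+10->D; (5,6):dx=-1,dy=-8->C; (5,7):dx=+1,dy=-2->D
  (6,7):dx=+2,dy=+6->C
Step 2: C = 4, D = 17, total pairs = 21.
Step 3: tau = (C - D)/(n(n-1)/2) = (4 - 17)/21 = -0.619048.
Step 4: Exact two-sided p-value (enumerate n! = 5040 permutations of y under H0): p = 0.069048.
Step 5: alpha = 0.05. fail to reject H0.

tau_b = -0.6190 (C=4, D=17), p = 0.069048, fail to reject H0.


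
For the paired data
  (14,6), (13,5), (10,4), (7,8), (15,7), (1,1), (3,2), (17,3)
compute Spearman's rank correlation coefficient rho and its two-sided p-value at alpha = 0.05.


Step 1: Rank x and y separately (midranks; no ties here).
rank(x): 14->6, 13->5, 10->4, 7->3, 15->7, 1->1, 3->2, 17->8
rank(y): 6->6, 5->5, 4->4, 8->8, 7->7, 1->1, 2->2, 3->3
Step 2: d_i = R_x(i) - R_y(i); compute d_i^2.
  (6-6)^2=0, (5-5)^2=0, (4-4)^2=0, (3-8)^2=25, (7-7)^2=0, (1-1)^2=0, (2-2)^2=0, (8-3)^2=25
sum(d^2) = 50.
Step 3: rho = 1 - 6*50 / (8*(8^2 - 1)) = 1 - 300/504 = 0.404762.
Step 4: Under H0, t = rho * sqrt((n-2)/(1-rho^2)) = 1.0842 ~ t(6).
Step 5: Two-sided p-value from the t-distribution with 6 df = 0.319889.
Step 6: alpha = 0.05. fail to reject H0.

rho = 0.4048, p = 0.319889, fail to reject H0 at alpha = 0.05.


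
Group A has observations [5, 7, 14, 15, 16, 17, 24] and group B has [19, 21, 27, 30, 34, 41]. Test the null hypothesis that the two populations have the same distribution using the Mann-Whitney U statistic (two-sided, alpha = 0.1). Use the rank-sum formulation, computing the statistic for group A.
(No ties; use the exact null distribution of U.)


Step 1: Combine and sort all 13 observations; assign midranks.
sorted (value, group): (5,X), (7,X), (14,X), (15,X), (16,X), (17,X), (19,Y), (21,Y), (24,X), (27,Y), (30,Y), (34,Y), (41,Y)
ranks: 5->1, 7->2, 14->3, 15->4, 16->5, 17->6, 19->7, 21->8, 24->9, 27->10, 30->11, 34->12, 41->13
Step 2: Rank sum for X: R1 = 1 + 2 + 3 + 4 + 5 + 6 + 9 = 30.
Step 3: U_X = R1 - n1(n1+1)/2 = 30 - 7*8/2 = 30 - 28 = 2.
       U_Y = n1*n2 - U_X = 42 - 2 = 40.
Step 4: No ties, so the exact null distribution of U (based on enumerating the C(13,7) = 1716 equally likely rank assignments) gives the two-sided p-value.
Step 5: p-value = 0.004662; compare to alpha = 0.1. reject H0.

U_X = 2, p = 0.004662, reject H0 at alpha = 0.1.


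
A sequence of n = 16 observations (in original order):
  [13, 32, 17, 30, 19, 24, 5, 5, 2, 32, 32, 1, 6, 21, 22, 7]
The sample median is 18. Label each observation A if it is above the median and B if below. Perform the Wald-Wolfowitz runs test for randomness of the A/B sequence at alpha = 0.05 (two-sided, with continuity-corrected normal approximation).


Step 1: Compute median = 18; label A = above, B = below.
Labels in order: BABAAABBBAABBAAB  (n_A = 8, n_B = 8)
Step 2: Count runs R = 9.
Step 3: Under H0 (random ordering), E[R] = 2*n_A*n_B/(n_A+n_B) + 1 = 2*8*8/16 + 1 = 9.0000.
        Var[R] = 2*n_A*n_B*(2*n_A*n_B - n_A - n_B) / ((n_A+n_B)^2 * (n_A+n_B-1)) = 14336/3840 = 3.7333.
        SD[R] = 1.9322.
Step 4: R = E[R], so z = 0 with no continuity correction.
Step 5: Two-sided p-value via normal approximation = 2*(1 - Phi(|z|)) = 1.000000.
Step 6: alpha = 0.05. fail to reject H0.

R = 9, z = 0.0000, p = 1.000000, fail to reject H0.


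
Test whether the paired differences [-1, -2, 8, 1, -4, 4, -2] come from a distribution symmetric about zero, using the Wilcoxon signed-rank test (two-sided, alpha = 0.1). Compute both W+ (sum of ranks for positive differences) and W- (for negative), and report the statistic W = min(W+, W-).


Step 1: Drop any zero differences (none here) and take |d_i|.
|d| = [1, 2, 8, 1, 4, 4, 2]
Step 2: Midrank |d_i| (ties get averaged ranks).
ranks: |1|->1.5, |2|->3.5, |8|->7, |1|->1.5, |4|->5.5, |4|->5.5, |2|->3.5
Step 3: Attach original signs; sum ranks with positive sign and with negative sign.
W+ = 7 + 1.5 + 5.5 = 14
W- = 1.5 + 3.5 + 5.5 + 3.5 = 14
(Check: W+ + W- = 28 should equal n(n+1)/2 = 28.)
Step 4: Test statistic W = min(W+, W-) = 14.
Step 5: Ties in |d|, so use the tie-corrected normal approximation.
        E[W] = n(n+1)/4 = 7*8/4 = 14.
        Tie groups: |d|=1 (t=2), |d|=2 (t=2), |d|=4 (t=2); sum(t^3 - t) = 18.
        Var[W] = n(n+1)(2n+1)/24 - sum(t^3-t)/48 = 840/24 - 18/48 = 34.625.
        z = (W - E[W]) / sqrt(Var[W]) = (14 - 14) / 5.8843 = 0.0000.
        Two-sided p = 2*Phi(z) = 1.000000.
Step 6: alpha = 0.1. fail to reject H0.

W+ = 14, W- = 14, W = min = 14, p = 1.000000, fail to reject H0.


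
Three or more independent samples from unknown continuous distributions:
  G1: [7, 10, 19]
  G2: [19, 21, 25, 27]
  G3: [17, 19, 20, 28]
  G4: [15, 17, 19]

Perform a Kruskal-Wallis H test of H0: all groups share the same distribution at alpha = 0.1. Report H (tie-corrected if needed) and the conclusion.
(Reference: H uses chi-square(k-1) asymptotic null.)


Step 1: Combine all N = 14 observations and assign midranks.
sorted (value, group, rank): (7,G1,1), (10,G1,2), (15,G4,3), (17,G3,4.5), (17,G4,4.5), (19,G1,7.5), (19,G2,7.5), (19,G3,7.5), (19,G4,7.5), (20,G3,10), (21,G2,11), (25,G2,12), (27,G2,13), (28,G3,14)
Step 2: Sum ranks within each group.
R_1 = 10.5 (n_1 = 3)
R_2 = 43.5 (n_2 = 4)
R_3 = 36 (n_3 = 4)
R_4 = 15 (n_4 = 3)
Step 3: H = 12/(N(N+1)) * sum(R_i^2/n_i) - 3(N+1)
     = 12/(14*15) * (10.5^2/3 + 43.5^2/4 + 36^2/4 + 15^2/3) - 3*15
     = 0.057143 * 908.812 - 45
     = 6.932143.
Step 4: Ties present; correction factor C = 1 - 66/(14^3 - 14) = 0.975824. Corrected H = 6.932143 / 0.975824 = 7.103885.
Step 5: Under H0, H ~ chi^2(3); p-value = 0.068659.
Step 6: alpha = 0.1. reject H0.

H = 7.1039, df = 3, p = 0.068659, reject H0.
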